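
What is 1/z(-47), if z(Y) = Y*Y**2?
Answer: -1/103823 ≈ -9.6318e-6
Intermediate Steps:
z(Y) = Y**3
1/z(-47) = 1/((-47)**3) = 1/(-103823) = -1/103823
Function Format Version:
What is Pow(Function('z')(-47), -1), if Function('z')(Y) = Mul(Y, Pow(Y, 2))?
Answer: Rational(-1, 103823) ≈ -9.6318e-6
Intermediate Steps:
Function('z')(Y) = Pow(Y, 3)
Pow(Function('z')(-47), -1) = Pow(Pow(-47, 3), -1) = Pow(-103823, -1) = Rational(-1, 103823)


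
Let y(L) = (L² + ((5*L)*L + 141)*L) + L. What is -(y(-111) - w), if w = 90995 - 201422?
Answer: 6731169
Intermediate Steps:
w = -110427
y(L) = L + L² + L*(141 + 5*L²) (y(L) = (L² + (5*L² + 141)*L) + L = (L² + (141 + 5*L²)*L) + L = (L² + L*(141 + 5*L²)) + L = L + L² + L*(141 + 5*L²))
-(y(-111) - w) = -(-111*(142 - 111 + 5*(-111)²) - 1*(-110427)) = -(-111*(142 - 111 + 5*12321) + 110427) = -(-111*(142 - 111 + 61605) + 110427) = -(-111*61636 + 110427) = -(-6841596 + 110427) = -1*(-6731169) = 6731169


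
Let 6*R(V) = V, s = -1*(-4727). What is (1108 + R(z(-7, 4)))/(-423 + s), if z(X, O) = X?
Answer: 6641/25824 ≈ 0.25716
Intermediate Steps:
s = 4727
R(V) = V/6
(1108 + R(z(-7, 4)))/(-423 + s) = (1108 + (1/6)*(-7))/(-423 + 4727) = (1108 - 7/6)/4304 = (6641/6)*(1/4304) = 6641/25824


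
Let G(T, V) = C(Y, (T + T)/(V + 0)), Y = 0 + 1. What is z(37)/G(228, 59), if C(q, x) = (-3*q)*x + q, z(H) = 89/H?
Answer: -5251/48433 ≈ -0.10842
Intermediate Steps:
Y = 1
C(q, x) = q - 3*q*x (C(q, x) = -3*q*x + q = q - 3*q*x)
G(T, V) = 1 - 6*T/V (G(T, V) = 1*(1 - 3*(T + T)/(V + 0)) = 1*(1 - 3*2*T/V) = 1*(1 - 6*T/V) = 1 - 6*T/V)
z(37)/G(228, 59) = (89/37)/(((59 - 6*228)/59)) = (89*(1/37))/(((59 - 1368)/59)) = 89/(37*(((1/59)*(-1309)))) = 89/(37*(-1309/59)) = (89/37)*(-59/1309) = -5251/48433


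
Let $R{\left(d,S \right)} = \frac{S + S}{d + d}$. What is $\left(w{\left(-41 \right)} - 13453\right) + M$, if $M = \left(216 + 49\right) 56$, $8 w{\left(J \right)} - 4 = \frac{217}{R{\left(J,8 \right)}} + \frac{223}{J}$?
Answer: $\frac{3274239}{2624} \approx 1247.8$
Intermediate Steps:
$R{\left(d,S \right)} = \frac{S}{d}$ ($R{\left(d,S \right)} = \frac{2 S}{2 d} = 2 S \frac{1}{2 d} = \frac{S}{d}$)
$w{\left(J \right)} = \frac{1}{2} + \frac{217 J}{64} + \frac{223}{8 J}$ ($w{\left(J \right)} = \frac{1}{2} + \frac{\frac{217}{8 \frac{1}{J}} + \frac{223}{J}}{8} = \frac{1}{2} + \frac{217 \frac{J}{8} + \frac{223}{J}}{8} = \frac{1}{2} + \frac{\frac{217 J}{8} + \frac{223}{J}}{8} = \frac{1}{2} + \frac{\frac{223}{J} + \frac{217 J}{8}}{8} = \frac{1}{2} + \left(\frac{217 J}{64} + \frac{223}{8 J}\right) = \frac{1}{2} + \frac{217 J}{64} + \frac{223}{8 J}$)
$M = 14840$ ($M = 265 \cdot 56 = 14840$)
$\left(w{\left(-41 \right)} - 13453\right) + M = \left(\frac{1784 - 41 \left(32 + 217 \left(-41\right)\right)}{64 \left(-41\right)} - 13453\right) + 14840 = \left(\frac{1}{64} \left(- \frac{1}{41}\right) \left(1784 - 41 \left(32 - 8897\right)\right) - 13453\right) + 14840 = \left(\frac{1}{64} \left(- \frac{1}{41}\right) \left(1784 - -363465\right) - 13453\right) + 14840 = \left(\frac{1}{64} \left(- \frac{1}{41}\right) \left(1784 + 363465\right) - 13453\right) + 14840 = \left(\frac{1}{64} \left(- \frac{1}{41}\right) 365249 - 13453\right) + 14840 = \left(- \frac{365249}{2624} - 13453\right) + 14840 = - \frac{35665921}{2624} + 14840 = \frac{3274239}{2624}$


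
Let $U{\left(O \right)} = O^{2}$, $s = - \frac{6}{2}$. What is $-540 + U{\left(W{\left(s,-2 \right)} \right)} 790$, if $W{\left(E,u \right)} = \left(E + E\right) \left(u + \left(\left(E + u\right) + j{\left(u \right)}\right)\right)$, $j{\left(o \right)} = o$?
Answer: $2303100$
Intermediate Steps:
$s = -3$ ($s = \left(-6\right) \frac{1}{2} = -3$)
$W{\left(E,u \right)} = 2 E \left(E + 3 u\right)$ ($W{\left(E,u \right)} = \left(E + E\right) \left(u + \left(\left(E + u\right) + u\right)\right) = 2 E \left(u + \left(E + 2 u\right)\right) = 2 E \left(E + 3 u\right)$)
$-540 + U{\left(W{\left(s,-2 \right)} \right)} 790 = -540 + \left(2 \left(-3\right) \left(-3 + 3 \left(-2\right)\right)\right)^{2} \cdot 790 = -540 + \left(2 \left(-3\right) \left(-3 - 6\right)\right)^{2} \cdot 790 = -540 + \left(2 \left(-3\right) \left(-9\right)\right)^{2} \cdot 790 = -540 + 54^{2} \cdot 790 = -540 + 2916 \cdot 790 = -540 + 2303640 = 2303100$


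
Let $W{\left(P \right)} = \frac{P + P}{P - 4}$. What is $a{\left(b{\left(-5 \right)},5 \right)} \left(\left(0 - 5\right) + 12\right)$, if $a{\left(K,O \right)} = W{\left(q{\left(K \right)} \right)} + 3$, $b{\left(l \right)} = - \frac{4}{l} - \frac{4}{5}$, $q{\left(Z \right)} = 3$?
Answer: $-21$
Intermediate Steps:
$b{\left(l \right)} = - \frac{4}{5} - \frac{4}{l}$ ($b{\left(l \right)} = - \frac{4}{l} - \frac{4}{5} = - \frac{4}{5} - \frac{4}{l}$)
$W{\left(P \right)} = \frac{2 P}{-4 + P}$
$a{\left(K,O \right)} = -3$ ($a{\left(K,O \right)} = 2 \cdot 3 \frac{1}{-4 + 3} + 3 = 2 \cdot 3 \frac{1}{-1} + 3 = 2 \cdot 3 \left(-1\right) + 3 = -6 + 3 = -3$)
$a{\left(b{\left(-5 \right)},5 \right)} \left(\left(0 - 5\right) + 12\right) = - 3 \left(\left(0 - 5\right) + 12\right) = - 3 \left(-5 + 12\right) = \left(-3\right) 7 = -21$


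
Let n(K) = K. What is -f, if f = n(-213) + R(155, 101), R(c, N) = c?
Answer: 58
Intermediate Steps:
f = -58 (f = -213 + 155 = -58)
-f = -1*(-58) = 58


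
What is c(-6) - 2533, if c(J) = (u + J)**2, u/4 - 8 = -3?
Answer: -2337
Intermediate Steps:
u = 20 (u = 32 + 4*(-3) = 32 - 12 = 20)
c(J) = (20 + J)**2
c(-6) - 2533 = (20 - 6)**2 - 2533 = 14**2 - 2533 = 196 - 2533 = -2337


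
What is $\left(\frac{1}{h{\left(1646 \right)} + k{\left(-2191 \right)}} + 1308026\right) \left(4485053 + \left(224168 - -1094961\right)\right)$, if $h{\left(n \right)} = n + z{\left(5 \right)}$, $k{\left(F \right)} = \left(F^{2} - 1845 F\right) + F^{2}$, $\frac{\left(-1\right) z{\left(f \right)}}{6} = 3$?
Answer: $\frac{103593012183459473202}{13644985} \approx 7.592 \cdot 10^{12}$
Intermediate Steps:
$z{\left(f \right)} = -18$ ($z{\left(f \right)} = \left(-6\right) 3 = -18$)
$k{\left(F \right)} = - 1845 F + 2 F^{2}$
$h{\left(n \right)} = -18 + n$ ($h{\left(n \right)} = n - 18 = -18 + n$)
$\left(\frac{1}{h{\left(1646 \right)} + k{\left(-2191 \right)}} + 1308026\right) \left(4485053 + \left(224168 - -1094961\right)\right) = \left(\frac{1}{\left(-18 + 1646\right) - 2191 \left(-1845 + 2 \left(-2191\right)\right)} + 1308026\right) \left(4485053 + \left(224168 - -1094961\right)\right) = \left(\frac{1}{1628 - 2191 \left(-1845 - 4382\right)} + 1308026\right) \left(4485053 + \left(224168 + 1094961\right)\right) = \left(\frac{1}{1628 - -13643357} + 1308026\right) \left(4485053 + 1319129\right) = \left(\frac{1}{1628 + 13643357} + 1308026\right) 5804182 = \left(\frac{1}{13644985} + 1308026\right) 5804182 = \frac{17847995149611}{13644985} \cdot 5804182 = \frac{103593012183459473202}{13644985}$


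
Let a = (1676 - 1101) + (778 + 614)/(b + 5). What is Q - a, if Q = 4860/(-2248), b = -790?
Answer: -253844221/441170 ≈ -575.39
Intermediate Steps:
Q = -1215/562 (Q = 4860*(-1/2248) = -1215/562 ≈ -2.1619)
a = 449983/785 (a = (1676 - 1101) + (778 + 614)/(-790 + 5) = 575 + 1392/(-785) = 575 + 1392*(-1/785) = 575 - 1392/785 = 449983/785 ≈ 573.23)
Q - a = -1215/562 - 1*449983/785 = -1215/562 - 449983/785 = -253844221/441170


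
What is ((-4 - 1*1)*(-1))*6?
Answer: 30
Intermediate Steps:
((-4 - 1*1)*(-1))*6 = ((-4 - 1)*(-1))*6 = -5*(-1)*6 = 5*6 = 30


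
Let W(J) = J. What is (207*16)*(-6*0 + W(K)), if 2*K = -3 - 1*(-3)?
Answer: 0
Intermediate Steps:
K = 0 (K = (-3 - 1*(-3))/2 = (-3 + 3)/2 = (½)*0 = 0)
(207*16)*(-6*0 + W(K)) = (207*16)*(-6*0 + 0) = 3312*(0 + 0) = 3312*0 = 0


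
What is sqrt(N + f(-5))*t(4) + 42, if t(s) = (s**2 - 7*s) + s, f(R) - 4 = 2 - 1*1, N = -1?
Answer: 26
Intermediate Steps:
f(R) = 5 (f(R) = 4 + (2 - 1*1) = 4 + (2 - 1) = 4 + 1 = 5)
t(s) = s**2 - 6*s
sqrt(N + f(-5))*t(4) + 42 = sqrt(-1 + 5)*(4*(-6 + 4)) + 42 = sqrt(4)*(4*(-2)) + 42 = 2*(-8) + 42 = -16 + 42 = 26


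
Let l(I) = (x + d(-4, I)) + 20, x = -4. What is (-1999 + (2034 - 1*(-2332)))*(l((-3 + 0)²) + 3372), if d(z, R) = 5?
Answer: 8031231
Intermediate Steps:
l(I) = 21 (l(I) = (-4 + 5) + 20 = 1 + 20 = 21)
(-1999 + (2034 - 1*(-2332)))*(l((-3 + 0)²) + 3372) = (-1999 + (2034 - 1*(-2332)))*(21 + 3372) = (-1999 + (2034 + 2332))*3393 = (-1999 + 4366)*3393 = 2367*3393 = 8031231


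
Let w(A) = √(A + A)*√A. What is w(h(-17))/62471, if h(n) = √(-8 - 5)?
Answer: I*√26/62471 ≈ 8.1622e-5*I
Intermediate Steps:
h(n) = I*√13 (h(n) = √(-13) = I*√13)
w(A) = A*√2 (w(A) = √(2*A)*√A = (√2*√A)*√A = A*√2)
w(h(-17))/62471 = ((I*√13)*√2)/62471 = (I*√26)*(1/62471) = I*√26/62471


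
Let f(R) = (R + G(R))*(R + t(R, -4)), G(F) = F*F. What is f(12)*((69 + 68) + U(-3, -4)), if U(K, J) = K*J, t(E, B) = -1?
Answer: 255684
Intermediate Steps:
U(K, J) = J*K
G(F) = F²
f(R) = (-1 + R)*(R + R²) (f(R) = (R + R²)*(R - 1) = (R + R²)*(-1 + R) = (-1 + R)*(R + R²))
f(12)*((69 + 68) + U(-3, -4)) = (12³ - 1*12)*((69 + 68) - 4*(-3)) = (1728 - 12)*(137 + 12) = 1716*149 = 255684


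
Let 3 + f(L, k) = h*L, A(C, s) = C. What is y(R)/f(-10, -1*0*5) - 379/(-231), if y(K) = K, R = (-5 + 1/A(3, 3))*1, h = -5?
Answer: 16735/10857 ≈ 1.5414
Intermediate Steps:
f(L, k) = -3 - 5*L
R = -14/3 (R = (-5 + 1/3)*1 = (-5 + ⅓)*1 = -14/3*1 = -14/3 ≈ -4.6667)
y(R)/f(-10, -1*0*5) - 379/(-231) = -14/(3*(-3 - 5*(-10))) - 379/(-231) = -14/(3*(-3 + 50)) - 379*(-1/231) = -14/3/47 + 379/231 = -14/3*1/47 + 379/231 = -14/141 + 379/231 = 16735/10857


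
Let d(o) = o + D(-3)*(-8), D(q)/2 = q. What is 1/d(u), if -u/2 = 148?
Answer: -1/248 ≈ -0.0040323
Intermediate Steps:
u = -296 (u = -2*148 = -296)
D(q) = 2*q
d(o) = 48 + o (d(o) = o + (2*(-3))*(-8) = o - 6*(-8) = o + 48 = 48 + o)
1/d(u) = 1/(48 - 296) = 1/(-248) = -1/248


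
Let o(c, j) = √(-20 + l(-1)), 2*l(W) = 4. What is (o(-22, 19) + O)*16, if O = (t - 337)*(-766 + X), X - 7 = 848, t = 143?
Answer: -276256 + 48*I*√2 ≈ -2.7626e+5 + 67.882*I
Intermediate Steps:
l(W) = 2 (l(W) = (½)*4 = 2)
X = 855 (X = 7 + 848 = 855)
o(c, j) = 3*I*√2 (o(c, j) = √(-20 + 2) = √(-18) = 3*I*√2)
O = -17266 (O = (143 - 337)*(-766 + 855) = -194*89 = -17266)
(o(-22, 19) + O)*16 = (3*I*√2 - 17266)*16 = (-17266 + 3*I*√2)*16 = -276256 + 48*I*√2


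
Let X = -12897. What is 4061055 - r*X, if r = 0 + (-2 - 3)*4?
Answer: 3803115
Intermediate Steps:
r = -20 (r = 0 - 5*4 = 0 - 20 = -20)
4061055 - r*X = 4061055 - (-20)*(-12897) = 4061055 - 1*257940 = 4061055 - 257940 = 3803115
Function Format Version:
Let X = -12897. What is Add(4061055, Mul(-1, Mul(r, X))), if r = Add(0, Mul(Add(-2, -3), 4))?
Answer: 3803115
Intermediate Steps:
r = -20 (r = Add(0, Mul(-5, 4)) = Add(0, -20) = -20)
Add(4061055, Mul(-1, Mul(r, X))) = Add(4061055, Mul(-1, Mul(-20, -12897))) = Add(4061055, Mul(-1, 257940)) = Add(4061055, -257940) = 3803115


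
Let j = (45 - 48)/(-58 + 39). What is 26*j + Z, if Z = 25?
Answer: 553/19 ≈ 29.105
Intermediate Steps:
j = 3/19 (j = -3/(-19) = -3*(-1/19) = 3/19 ≈ 0.15789)
26*j + Z = 26*(3/19) + 25 = 78/19 + 25 = 553/19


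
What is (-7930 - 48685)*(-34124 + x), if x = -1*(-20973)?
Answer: 744543865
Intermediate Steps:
x = 20973
(-7930 - 48685)*(-34124 + x) = (-7930 - 48685)*(-34124 + 20973) = -56615*(-13151) = 744543865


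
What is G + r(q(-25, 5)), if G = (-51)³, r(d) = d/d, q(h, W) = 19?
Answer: -132650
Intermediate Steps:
r(d) = 1
G = -132651
G + r(q(-25, 5)) = -132651 + 1 = -132650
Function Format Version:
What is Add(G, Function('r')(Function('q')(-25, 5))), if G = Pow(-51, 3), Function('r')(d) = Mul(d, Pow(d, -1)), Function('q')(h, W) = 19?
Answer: -132650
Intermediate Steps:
Function('r')(d) = 1
G = -132651
Add(G, Function('r')(Function('q')(-25, 5))) = Add(-132651, 1) = -132650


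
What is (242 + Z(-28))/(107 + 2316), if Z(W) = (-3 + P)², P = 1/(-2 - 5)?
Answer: 12342/118727 ≈ 0.10395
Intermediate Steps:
P = -⅐ (P = 1/(-7) = -⅐ ≈ -0.14286)
Z(W) = 484/49 (Z(W) = (-3 - ⅐)² = (-22/7)² = 484/49)
(242 + Z(-28))/(107 + 2316) = (242 + 484/49)/(107 + 2316) = (12342/49)/2423 = (12342/49)*(1/2423) = 12342/118727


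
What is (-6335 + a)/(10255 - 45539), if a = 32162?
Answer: -25827/35284 ≈ -0.73197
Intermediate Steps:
(-6335 + a)/(10255 - 45539) = (-6335 + 32162)/(10255 - 45539) = 25827/(-35284) = 25827*(-1/35284) = -25827/35284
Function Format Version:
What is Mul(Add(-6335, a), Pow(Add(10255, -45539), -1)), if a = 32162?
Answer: Rational(-25827, 35284) ≈ -0.73197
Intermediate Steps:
Mul(Add(-6335, a), Pow(Add(10255, -45539), -1)) = Mul(Add(-6335, 32162), Pow(Add(10255, -45539), -1)) = Mul(25827, Pow(-35284, -1)) = Mul(25827, Rational(-1, 35284)) = Rational(-25827, 35284)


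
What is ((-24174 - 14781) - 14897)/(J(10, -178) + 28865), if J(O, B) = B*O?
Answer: -53852/27085 ≈ -1.9883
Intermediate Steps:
((-24174 - 14781) - 14897)/(J(10, -178) + 28865) = ((-24174 - 14781) - 14897)/(-178*10 + 28865) = (-38955 - 14897)/(-1780 + 28865) = -53852/27085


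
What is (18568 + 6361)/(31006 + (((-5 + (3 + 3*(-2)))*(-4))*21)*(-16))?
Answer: 24929/20254 ≈ 1.2308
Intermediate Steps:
(18568 + 6361)/(31006 + (((-5 + (3 + 3*(-2)))*(-4))*21)*(-16)) = 24929/(31006 + (((-5 + (3 - 6))*(-4))*21)*(-16)) = 24929/(31006 + (((-5 - 3)*(-4))*21)*(-16)) = 24929/(31006 + (-8*(-4)*21)*(-16)) = 24929/(31006 + (32*21)*(-16)) = 24929/(31006 + 672*(-16)) = 24929/(31006 - 10752) = 24929/20254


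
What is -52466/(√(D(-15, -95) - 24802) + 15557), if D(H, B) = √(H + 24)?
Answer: -408106781/121022524 + 26233*I*√24799/121022524 ≈ -3.3722 + 0.034135*I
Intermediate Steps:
D(H, B) = √(24 + H)
-52466/(√(D(-15, -95) - 24802) + 15557) = -52466/(√(√(24 - 15) - 24802) + 15557) = -52466/(√(√9 - 24802) + 15557) = -52466/(√(3 - 24802) + 15557) = -52466/(√(-24799) + 15557) = -52466/(I*√24799 + 15557) = -52466/(15557 + I*√24799)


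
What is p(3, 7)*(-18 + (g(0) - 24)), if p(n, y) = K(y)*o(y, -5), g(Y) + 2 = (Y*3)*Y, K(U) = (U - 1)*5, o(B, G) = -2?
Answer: 2640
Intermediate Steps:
K(U) = -5 + 5*U (K(U) = (-1 + U)*5 = -5 + 5*U)
g(Y) = -2 + 3*Y² (g(Y) = -2 + (Y*3)*Y = -2 + (3*Y)*Y = -2 + 3*Y²)
p(n, y) = 10 - 10*y (p(n, y) = (-5 + 5*y)*(-2) = 10 - 10*y)
p(3, 7)*(-18 + (g(0) - 24)) = (10 - 10*7)*(-18 + ((-2 + 3*0²) - 24)) = (10 - 70)*(-18 + ((-2 + 3*0) - 24)) = -60*(-18 + ((-2 + 0) - 24)) = -60*(-18 + (-2 - 24)) = -60*(-18 - 26) = -60*(-44) = 2640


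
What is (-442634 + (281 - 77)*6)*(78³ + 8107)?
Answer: -213050509190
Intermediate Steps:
(-442634 + (281 - 77)*6)*(78³ + 8107) = (-442634 + 204*6)*(474552 + 8107) = (-442634 + 1224)*482659 = -441410*482659 = -213050509190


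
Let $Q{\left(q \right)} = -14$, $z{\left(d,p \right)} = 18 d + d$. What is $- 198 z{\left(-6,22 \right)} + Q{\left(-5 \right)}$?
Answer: $22558$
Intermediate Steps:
$z{\left(d,p \right)} = 19 d$
$- 198 z{\left(-6,22 \right)} + Q{\left(-5 \right)} = - 198 \cdot 19 \left(-6\right) - 14 = \left(-198\right) \left(-114\right) - 14 = 22572 - 14 = 22558$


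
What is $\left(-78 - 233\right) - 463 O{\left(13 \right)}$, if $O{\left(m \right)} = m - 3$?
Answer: $-4941$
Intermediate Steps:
$O{\left(m \right)} = -3 + m$ ($O{\left(m \right)} = m - 3 = -3 + m$)
$\left(-78 - 233\right) - 463 O{\left(13 \right)} = \left(-78 - 233\right) - 463 \left(-3 + 13\right) = -311 - 4630 = -4941$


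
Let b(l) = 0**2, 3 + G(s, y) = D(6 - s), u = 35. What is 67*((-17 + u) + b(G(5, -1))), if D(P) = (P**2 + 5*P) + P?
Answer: 1206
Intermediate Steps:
D(P) = P**2 + 6*P
G(s, y) = -3 + (6 - s)*(12 - s) (G(s, y) = -3 + (6 - s)*(6 + (6 - s)) = -3 + (6 - s)*(12 - s))
b(l) = 0
67*((-17 + u) + b(G(5, -1))) = 67*((-17 + 35) + 0) = 67*(18 + 0) = 67*18 = 1206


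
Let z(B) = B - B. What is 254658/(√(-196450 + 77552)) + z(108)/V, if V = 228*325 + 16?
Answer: -127329*I*√118898/59449 ≈ -738.53*I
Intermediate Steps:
V = 74116 (V = 74100 + 16 = 74116)
z(B) = 0
254658/(√(-196450 + 77552)) + z(108)/V = 254658/(√(-196450 + 77552)) + 0/74116 = 254658/(√(-118898)) + 0*(1/74116) = 254658/((I*√118898)) + 0 = 254658*(-I*√118898/118898) + 0 = -127329*I*√118898/59449 + 0 = -127329*I*√118898/59449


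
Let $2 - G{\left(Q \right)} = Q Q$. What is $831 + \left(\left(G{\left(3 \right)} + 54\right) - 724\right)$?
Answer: $154$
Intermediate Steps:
$G{\left(Q \right)} = 2 - Q^{2}$ ($G{\left(Q \right)} = 2 - Q Q = 2 - Q^{2}$)
$831 + \left(\left(G{\left(3 \right)} + 54\right) - 724\right) = 831 + \left(\left(\left(2 - 3^{2}\right) + 54\right) - 724\right) = 831 + \left(\left(\left(2 - 9\right) + 54\right) - 724\right) = 831 + \left(\left(-7 + 54\right) - 724\right) = 831 + \left(47 - 724\right) = 831 - 677 = 154$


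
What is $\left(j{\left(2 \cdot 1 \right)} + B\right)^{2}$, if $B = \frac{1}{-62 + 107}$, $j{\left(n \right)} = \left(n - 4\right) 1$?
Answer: $\frac{7921}{2025} \approx 3.9116$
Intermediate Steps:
$j{\left(n \right)} = -4 + n$ ($j{\left(n \right)} = \left(-4 + n\right) 1 = -4 + n$)
$B = \frac{1}{45} \approx 0.022222$
$\left(j{\left(2 \cdot 1 \right)} + B\right)^{2} = \left(\left(-4 + 2 \cdot 1\right) + \frac{1}{45}\right)^{2} = \left(\left(-4 + 2\right) + \frac{1}{45}\right)^{2} = \left(-2 + \frac{1}{45}\right)^{2} = \left(- \frac{89}{45}\right)^{2} = \frac{7921}{2025}$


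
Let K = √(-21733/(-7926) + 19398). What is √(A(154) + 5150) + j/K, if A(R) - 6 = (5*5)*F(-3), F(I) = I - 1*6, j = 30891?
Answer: √4931 + 4413*√24873127494/3138169 ≈ 292.00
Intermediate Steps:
F(I) = -6 + I (F(I) = I - 6 = -6 + I)
A(R) = -219 (A(R) = 6 + (5*5)*(-6 - 3) = 6 + 25*(-9) = 6 - 225 = -219)
K = 7*√24873127494/7926 (K = √(-21733*(-1/7926) + 19398) = √(21733/7926 + 19398) = √(153770281/7926) = 7*√24873127494/7926 ≈ 139.29)
√(A(154) + 5150) + j/K = √(-219 + 5150) + 30891/((7*√24873127494/7926)) = √4931 + 30891*(√24873127494/21967183) = √4931 + 4413*√24873127494/3138169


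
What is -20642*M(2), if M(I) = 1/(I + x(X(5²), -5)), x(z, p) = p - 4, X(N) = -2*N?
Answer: 20642/7 ≈ 2948.9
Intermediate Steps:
x(z, p) = -4 + p
M(I) = 1/(-9 + I) (M(I) = 1/(I + (-4 - 5)) = 1/(I - 9) = 1/(-9 + I))
-20642*M(2) = -20642/(-9 + 2) = -20642/(-7) = -20642*(-⅐) = 20642/7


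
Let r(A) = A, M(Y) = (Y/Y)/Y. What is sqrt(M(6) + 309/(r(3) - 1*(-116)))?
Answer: sqrt(1408722)/714 ≈ 1.6623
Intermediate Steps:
M(Y) = 1/Y
sqrt(M(6) + 309/(r(3) - 1*(-116))) = sqrt(1/6 + 309/(3 - 1*(-116))) = sqrt(1/6 + 309/(3 + 116)) = sqrt(1/6 + 309/119) = sqrt(1973/714) = sqrt(1408722)/714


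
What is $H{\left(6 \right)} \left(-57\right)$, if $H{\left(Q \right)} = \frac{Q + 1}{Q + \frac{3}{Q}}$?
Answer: $- \frac{798}{13} \approx -61.385$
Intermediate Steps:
$H{\left(Q \right)} = \frac{1 + Q}{Q + \frac{3}{Q}}$
$H{\left(6 \right)} \left(-57\right) = \frac{6 \left(1 + 6\right)}{3 + 6^{2}} \left(-57\right) = 6 \frac{1}{3 + 36} \cdot 7 \left(-57\right) = 6 \cdot \frac{1}{39} \cdot 7 \left(-57\right) = \frac{14}{13} \left(-57\right) = - \frac{798}{13}$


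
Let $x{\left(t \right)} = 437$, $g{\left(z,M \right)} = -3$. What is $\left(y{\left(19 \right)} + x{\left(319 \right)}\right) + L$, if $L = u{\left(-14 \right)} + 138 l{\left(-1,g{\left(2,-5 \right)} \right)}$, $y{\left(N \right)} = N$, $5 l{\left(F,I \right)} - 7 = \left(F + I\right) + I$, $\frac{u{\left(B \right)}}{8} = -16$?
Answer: $328$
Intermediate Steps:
$u{\left(B \right)} = -128$ ($u{\left(B \right)} = 8 \left(-16\right) = -128$)
$l{\left(F,I \right)} = \frac{7}{5} + \frac{F}{5} + \frac{2 I}{5}$ ($l{\left(F,I \right)} = \frac{7}{5} + \frac{\left(F + I\right) + I}{5} = \frac{7}{5} + \frac{F + 2 I}{5} = \frac{7}{5} + \left(\frac{F}{5} + \frac{2 I}{5}\right) = \frac{7}{5} + \frac{F}{5} + \frac{2 I}{5}$)
$L = -128$ ($L = -128 + 138 \left(\frac{7}{5} + \frac{1}{5} \left(-1\right) + \frac{2}{5} \left(-3\right)\right) = -128 + 138 \left(\frac{7}{5} - \frac{1}{5} - \frac{6}{5}\right) = -128 + 138 \cdot 0 = -128 + 0 = -128$)
$\left(y{\left(19 \right)} + x{\left(319 \right)}\right) + L = \left(19 + 437\right) - 128 = 456 - 128 = 328$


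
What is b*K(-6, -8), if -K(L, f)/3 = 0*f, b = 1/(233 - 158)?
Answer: 0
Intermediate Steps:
b = 1/75 ≈ 0.013333
K(L, f) = 0 (K(L, f) = -0*f = -3*0 = 0)
b*K(-6, -8) = (1/75)*0 = 0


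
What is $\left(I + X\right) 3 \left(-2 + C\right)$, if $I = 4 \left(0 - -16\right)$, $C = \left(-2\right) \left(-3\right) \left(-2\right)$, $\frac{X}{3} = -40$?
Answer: $2352$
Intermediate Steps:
$X = -120$ ($X = 3 \left(-40\right) = -120$)
$C = -12$ ($C = 6 \left(-2\right) = -12$)
$I = 64$ ($I = 4 \left(0 + 16\right) = 4 \cdot 16 = 64$)
$\left(I + X\right) 3 \left(-2 + C\right) = \left(64 - 120\right) 3 \left(-2 - 12\right) = - 56 \cdot 3 \left(-14\right) = \left(-56\right) \left(-42\right) = 2352$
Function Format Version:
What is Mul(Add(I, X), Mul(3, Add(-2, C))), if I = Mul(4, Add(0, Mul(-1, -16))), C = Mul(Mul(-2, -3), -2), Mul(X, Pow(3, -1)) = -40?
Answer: 2352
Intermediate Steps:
X = -120 (X = Mul(3, -40) = -120)
C = -12 (C = Mul(6, -2) = -12)
I = 64 (I = Mul(4, Add(0, 16)) = Mul(4, 16) = 64)
Mul(Add(I, X), Mul(3, Add(-2, C))) = Mul(Add(64, -120), Mul(3, Add(-2, -12))) = Mul(-56, Mul(3, -14)) = Mul(-56, -42) = 2352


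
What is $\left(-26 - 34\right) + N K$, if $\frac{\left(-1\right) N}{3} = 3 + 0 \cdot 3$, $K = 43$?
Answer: $-447$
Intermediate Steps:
$N = -9$ ($N = - 3 \left(3 + 0 \cdot 3\right) = - 3 \left(3 + 0\right) = \left(-3\right) 3 = -9$)
$\left(-26 - 34\right) + N K = \left(-26 - 34\right) - 387 = -60 - 387 = -447$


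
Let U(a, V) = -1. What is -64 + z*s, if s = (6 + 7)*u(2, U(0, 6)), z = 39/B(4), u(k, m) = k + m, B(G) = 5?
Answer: 187/5 ≈ 37.400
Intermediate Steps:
z = 39/5 ≈ 7.8000
s = 13 (s = (6 + 7)*(2 - 1) = 13*1 = 13)
-64 + z*s = -64 + (39/5)*13 = -64 + 507/5 = 187/5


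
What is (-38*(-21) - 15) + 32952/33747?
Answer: 8818951/11249 ≈ 783.98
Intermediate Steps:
(-38*(-21) - 15) + 32952/33747 = (798 - 15) + 32952*(1/33747) = 783 + 10984/11249 = 8818951/11249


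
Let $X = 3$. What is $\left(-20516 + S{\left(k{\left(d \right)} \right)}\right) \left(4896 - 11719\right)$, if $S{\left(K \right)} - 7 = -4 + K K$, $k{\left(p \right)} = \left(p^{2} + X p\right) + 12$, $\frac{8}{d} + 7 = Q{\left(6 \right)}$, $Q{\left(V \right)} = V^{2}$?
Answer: $\frac{98187672745927}{707281} \approx 1.3882 \cdot 10^{8}$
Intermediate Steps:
$d = \frac{8}{29}$ ($d = \frac{8}{-7 + 6^{2}} = \frac{8}{-7 + 36} = \frac{8}{29} \approx 0.27586$)
$k{\left(p \right)} = 12 + p^{2} + 3 p$ ($k{\left(p \right)} = \left(p^{2} + 3 p\right) + 12 = 12 + p^{2} + 3 p$)
$S{\left(K \right)} = 3 + K^{2}$ ($S{\left(K \right)} = 7 + \left(-4 + K K\right) = 7 + \left(-4 + K^{2}\right) = 3 + K^{2}$)
$\left(-20516 + S{\left(k{\left(d \right)} \right)}\right) \left(4896 - 11719\right) = \left(-20516 + \left(3 + \left(12 + \left(\frac{8}{29}\right)^{2} + 3 \cdot \frac{8}{29}\right)^{2}\right)\right) \left(4896 - 11719\right) = \left(-20516 + \left(3 + \left(12 + \frac{64}{841} + \frac{24}{29}\right)^{2}\right)\right) \left(-6823\right) = \left(-20516 + \left(3 + \left(\frac{10852}{841}\right)^{2}\right)\right) \left(-6823\right) = \left(-20516 + \left(3 + \frac{117765904}{707281}\right)\right) \left(-6823\right) = \left(-20516 + \frac{119887747}{707281}\right) \left(-6823\right) = \left(- \frac{14390689249}{707281}\right) \left(-6823\right) = \frac{98187672745927}{707281}$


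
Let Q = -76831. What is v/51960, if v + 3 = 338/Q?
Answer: -230831/3992138760 ≈ -5.7821e-5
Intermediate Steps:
v = -230831/76831 (v = -3 + 338/(-76831) = -3 + 338*(-1/76831) = -3 - 338/76831 = -230831/76831 ≈ -3.0044)
v/51960 = -230831/76831/51960 = -230831/76831*1/51960 = -230831/3992138760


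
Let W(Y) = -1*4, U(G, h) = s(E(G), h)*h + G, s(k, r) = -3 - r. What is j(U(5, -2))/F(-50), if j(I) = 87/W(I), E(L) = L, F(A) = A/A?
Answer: -87/4 ≈ -21.750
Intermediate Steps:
F(A) = 1
U(G, h) = G + h*(-3 - h) (U(G, h) = (-3 - h)*h + G = h*(-3 - h) + G = G + h*(-3 - h))
W(Y) = -4
j(I) = -87/4 (j(I) = 87/(-4) = 87*(-¼) = -87/4)
j(U(5, -2))/F(-50) = -87/4/1 = -87/4*1 = -87/4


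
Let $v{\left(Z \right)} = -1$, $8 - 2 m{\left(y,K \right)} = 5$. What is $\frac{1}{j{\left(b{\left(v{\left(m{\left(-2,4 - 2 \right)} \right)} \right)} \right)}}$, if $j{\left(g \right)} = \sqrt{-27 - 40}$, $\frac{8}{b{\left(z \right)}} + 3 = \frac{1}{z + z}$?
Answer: $- \frac{i \sqrt{67}}{67} \approx - 0.12217 i$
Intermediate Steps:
$m{\left(y,K \right)} = \frac{3}{2}$ ($m{\left(y,K \right)} = 4 - \frac{5}{2} = \frac{3}{2}$)
$b{\left(z \right)} = \frac{8}{-3 + \frac{1}{2 z}}$ ($b{\left(z \right)} = \frac{8}{-3 + \frac{1}{z + z}} = \frac{8}{-3 + \frac{1}{2 z}}$)
$j{\left(g \right)} = i \sqrt{67}$ ($j{\left(g \right)} = \sqrt{-67} = i \sqrt{67}$)
$\frac{1}{j{\left(b{\left(v{\left(m{\left(-2,4 - 2 \right)} \right)} \right)} \right)}} = \frac{1}{i \sqrt{67}} = - \frac{i \sqrt{67}}{67}$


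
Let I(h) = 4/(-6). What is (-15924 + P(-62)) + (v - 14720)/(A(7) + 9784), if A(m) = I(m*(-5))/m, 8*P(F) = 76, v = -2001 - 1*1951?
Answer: -3270217111/205462 ≈ -15916.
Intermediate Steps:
v = -3952 (v = -2001 - 1951 = -3952)
I(h) = -⅔ (I(h) = 4*(-⅙) = -⅔)
P(F) = 19/2 (P(F) = (⅛)*76 = 19/2)
A(m) = -2/(3*m)
(-15924 + P(-62)) + (v - 14720)/(A(7) + 9784) = (-15924 + 19/2) + (-3952 - 14720)/(-⅔/7 + 9784) = -31829/2 - 18672/(-⅔*⅐ + 9784) = -31829/2 - 18672/(-2/21 + 9784) = -31829/2 - 18672/205462/21 = -31829/2 - 18672*21/205462 = -31829/2 - 196056/102731 = -3270217111/205462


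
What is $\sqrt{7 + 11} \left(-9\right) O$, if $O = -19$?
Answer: $513 \sqrt{2} \approx 725.49$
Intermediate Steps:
$\sqrt{7 + 11} \left(-9\right) O = \sqrt{7 + 11} \left(-9\right) \left(-19\right) = \sqrt{18} \left(-9\right) \left(-19\right) = 3 \sqrt{2} \left(-9\right) \left(-19\right) = - 27 \sqrt{2} \left(-19\right) = 513 \sqrt{2}$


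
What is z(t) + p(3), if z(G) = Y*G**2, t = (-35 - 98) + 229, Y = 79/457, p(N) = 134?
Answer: 789302/457 ≈ 1727.1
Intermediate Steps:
Y = 79/457 (Y = 79*(1/457) = 79/457 ≈ 0.17287)
t = 96 (t = -133 + 229 = 96)
z(G) = 79*G**2/457
z(t) + p(3) = (79/457)*96**2 + 134 = (79/457)*9216 + 134 = 728064/457 + 134 = 789302/457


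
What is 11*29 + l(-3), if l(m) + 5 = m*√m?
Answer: 314 - 3*I*√3 ≈ 314.0 - 5.1962*I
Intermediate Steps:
l(m) = -5 + m^(3/2) (l(m) = -5 + m*√m = -5 + m^(3/2))
11*29 + l(-3) = 11*29 + (-5 + (-3)^(3/2)) = 319 + (-5 - 3*I*√3) = 314 - 3*I*√3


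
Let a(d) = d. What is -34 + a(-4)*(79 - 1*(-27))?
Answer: -458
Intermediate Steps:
-34 + a(-4)*(79 - 1*(-27)) = -34 - 4*(79 - 1*(-27)) = -34 - 4*(79 + 27) = -34 - 4*106 = -34 - 424 = -458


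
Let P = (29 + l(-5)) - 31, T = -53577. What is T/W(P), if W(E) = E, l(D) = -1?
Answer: 17859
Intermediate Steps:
P = -3 (P = (29 - 1) - 31 = 28 - 31 = -3)
T/W(P) = -53577/(-3) = -53577*(-⅓) = 17859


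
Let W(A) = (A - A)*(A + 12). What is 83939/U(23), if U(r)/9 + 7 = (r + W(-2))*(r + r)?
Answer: 83939/9459 ≈ 8.8740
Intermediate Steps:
W(A) = 0 (W(A) = 0*(12 + A) = 0)
U(r) = -63 + 18*r² (U(r) = -63 + 9*((r + 0)*(r + r)) = -63 + 9*(r*(2*r)) = -63 + 9*(2*r²) = -63 + 18*r²)
83939/U(23) = 83939/(-63 + 18*23²) = 83939/(-63 + 18*529) = 83939/(-63 + 9522) = 83939/9459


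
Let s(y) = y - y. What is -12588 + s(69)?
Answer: -12588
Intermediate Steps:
s(y) = 0
-12588 + s(69) = -12588 + 0 = -12588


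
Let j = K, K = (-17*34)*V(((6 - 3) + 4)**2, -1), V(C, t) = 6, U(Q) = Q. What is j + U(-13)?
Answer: -3481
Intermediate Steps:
K = -3468 (K = -17*34*6 = -578*6 = -3468)
j = -3468
j + U(-13) = -3468 - 13 = -3481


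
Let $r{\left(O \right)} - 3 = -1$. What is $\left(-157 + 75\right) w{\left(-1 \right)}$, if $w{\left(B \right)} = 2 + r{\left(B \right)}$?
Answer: $-328$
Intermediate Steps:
$r{\left(O \right)} = 2$ ($r{\left(O \right)} = 3 - 1 = 2$)
$w{\left(B \right)} = 4$ ($w{\left(B \right)} = 2 + 2 = 4$)
$\left(-157 + 75\right) w{\left(-1 \right)} = \left(-157 + 75\right) 4 = \left(-82\right) 4 = -328$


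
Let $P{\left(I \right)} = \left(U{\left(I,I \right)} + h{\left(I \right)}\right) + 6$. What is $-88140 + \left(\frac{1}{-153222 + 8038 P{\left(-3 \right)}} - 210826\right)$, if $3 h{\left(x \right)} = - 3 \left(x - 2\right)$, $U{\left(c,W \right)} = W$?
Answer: $- \frac{26583458789}{88918} \approx -2.9897 \cdot 10^{5}$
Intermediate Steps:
$h{\left(x \right)} = 2 - x$ ($h{\left(x \right)} = \frac{\left(-3\right) \left(x - 2\right)}{3} = \frac{\left(-3\right) \left(-2 + x\right)}{3} = \frac{6 - 3 x}{3} = 2 - x$)
$P{\left(I \right)} = 8$ ($P{\left(I \right)} = \left(I - \left(-2 + I\right)\right) + 6 = 2 + 6 = 8$)
$-88140 + \left(\frac{1}{-153222 + 8038 P{\left(-3 \right)}} - 210826\right) = -88140 + \left(\frac{1}{-153222 + 8038 \cdot 8} - 210826\right) = -88140 - \left(210826 - \frac{1}{-153222 + 64304}\right) = -88140 - \left(210826 - \frac{1}{-88918}\right) = -88140 - \frac{18746226269}{88918} = - \frac{26583458789}{88918}$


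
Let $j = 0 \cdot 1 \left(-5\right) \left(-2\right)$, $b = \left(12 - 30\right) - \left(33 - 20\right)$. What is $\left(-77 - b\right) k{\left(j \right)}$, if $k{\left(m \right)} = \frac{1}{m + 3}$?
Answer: $- \frac{46}{3} \approx -15.333$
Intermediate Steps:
$b = -31$ ($b = -18 - \left(33 - 20\right) = -18 - 13 = -31$)
$j = 0$ ($j = 0 \left(\left(-5\right) \left(-2\right)\right) = 0 \cdot 10 = 0$)
$k{\left(m \right)} = \frac{1}{3 + m}$
$\left(-77 - b\right) k{\left(j \right)} = \frac{-77 - -31}{3 + 0} = \frac{-77 + 31}{3} = \left(-46\right) \frac{1}{3} = - \frac{46}{3}$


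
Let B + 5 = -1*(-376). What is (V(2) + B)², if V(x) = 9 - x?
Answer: 142884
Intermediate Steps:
B = 371 (B = -5 - 1*(-376) = -5 + 376 = 371)
(V(2) + B)² = ((9 - 1*2) + 371)² = ((9 - 2) + 371)² = (7 + 371)² = 378² = 142884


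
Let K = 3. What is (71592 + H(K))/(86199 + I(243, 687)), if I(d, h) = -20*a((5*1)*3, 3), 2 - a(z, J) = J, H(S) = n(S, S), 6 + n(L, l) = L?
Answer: 10227/12317 ≈ 0.83032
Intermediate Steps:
n(L, l) = -6 + L
H(S) = -6 + S
a(z, J) = 2 - J
I(d, h) = 20 (I(d, h) = -20*(2 - 1*3) = -20*(2 - 3) = -20*(-1) = 20)
(71592 + H(K))/(86199 + I(243, 687)) = (71592 + (-6 + 3))/(86199 + 20) = (71592 - 3)/86219 = 71589*(1/86219) = 10227/12317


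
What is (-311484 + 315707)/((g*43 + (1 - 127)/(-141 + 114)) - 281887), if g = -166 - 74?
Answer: -12669/876607 ≈ -0.014452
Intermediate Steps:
g = -240
(-311484 + 315707)/((g*43 + (1 - 127)/(-141 + 114)) - 281887) = (-311484 + 315707)/((-240*43 + (1 - 127)/(-141 + 114)) - 281887) = 4223/((-10320 - 126/(-27)) - 281887) = 4223/((-10320 - 126*(-1/27)) - 281887) = 4223/((-10320 + 14/3) - 281887) = 4223/(-30946/3 - 281887) = 4223/(-876607/3) = 4223*(-3/876607) = -12669/876607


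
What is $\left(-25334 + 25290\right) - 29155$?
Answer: $-29199$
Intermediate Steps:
$\left(-25334 + 25290\right) - 29155 = -44 - 29155 = -29199$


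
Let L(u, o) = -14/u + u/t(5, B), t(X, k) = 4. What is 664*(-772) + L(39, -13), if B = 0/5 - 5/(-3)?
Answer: -79965383/156 ≈ -5.1260e+5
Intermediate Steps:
B = 5/3 (B = 0*(1/5) - 5*(-1/3) = 0 + 5/3 = 5/3 ≈ 1.6667)
L(u, o) = -14/u + u/4
664*(-772) + L(39, -13) = 664*(-772) + (-14/39 + (1/4)*39) = -512608 + (-14*1/39 + 39/4) = -512608 + (-14/39 + 39/4) = -512608 + 1465/156 = -79965383/156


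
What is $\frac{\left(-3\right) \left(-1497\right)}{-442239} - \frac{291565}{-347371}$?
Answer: $\frac{42460456958}{51207001223} \approx 0.82919$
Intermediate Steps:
$\frac{\left(-3\right) \left(-1497\right)}{-442239} - \frac{291565}{-347371} = 4491 \left(- \frac{1}{442239}\right) - - \frac{291565}{347371} = - \frac{1497}{147413} + \frac{291565}{347371} = \frac{42460456958}{51207001223}$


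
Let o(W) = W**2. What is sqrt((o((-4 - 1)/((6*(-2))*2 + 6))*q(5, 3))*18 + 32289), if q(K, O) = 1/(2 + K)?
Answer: sqrt(56958146)/42 ≈ 179.69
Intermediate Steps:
sqrt((o((-4 - 1)/((6*(-2))*2 + 6))*q(5, 3))*18 + 32289) = sqrt((((-4 - 1)/((6*(-2))*2 + 6))**2/(2 + 5))*18 + 32289) = sqrt(((-5/(-12*2 + 6))**2/7)*18 + 32289) = sqrt(((-5/(-24 + 6))**2*(1/7))*18 + 32289) = sqrt(((-5/(-18))**2*(1/7))*18 + 32289) = sqrt(((-5*(-1/18))**2*(1/7))*18 + 32289) = sqrt(((5/18)**2*(1/7))*18 + 32289) = sqrt(((25/324)*(1/7))*18 + 32289) = sqrt((25/2268)*18 + 32289) = sqrt(25/126 + 32289) = sqrt(4068439/126) = sqrt(56958146)/42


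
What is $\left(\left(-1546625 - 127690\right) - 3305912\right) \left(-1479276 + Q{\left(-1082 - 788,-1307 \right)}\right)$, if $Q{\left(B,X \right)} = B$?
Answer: $7376443300142$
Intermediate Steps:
$\left(\left(-1546625 - 127690\right) - 3305912\right) \left(-1479276 + Q{\left(-1082 - 788,-1307 \right)}\right) = \left(\left(-1546625 - 127690\right) - 3305912\right) \left(-1479276 - 1870\right) = \left(-1674315 - 3305912\right) \left(-1479276 - 1870\right) = \left(-4980227\right) \left(-1481146\right) = 7376443300142$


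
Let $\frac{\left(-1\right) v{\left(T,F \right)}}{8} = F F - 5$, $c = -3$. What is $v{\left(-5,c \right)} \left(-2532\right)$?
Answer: $81024$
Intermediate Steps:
$v{\left(T,F \right)} = 40 - 8 F^{2}$ ($v{\left(T,F \right)} = - 8 \left(F F - 5\right) = - 8 \left(F^{2} - 5\right) = - 8 \left(-5 + F^{2}\right) = 40 - 8 F^{2}$)
$v{\left(-5,c \right)} \left(-2532\right) = \left(40 - 8 \left(-3\right)^{2}\right) \left(-2532\right) = \left(40 - 72\right) \left(-2532\right) = \left(-32\right) \left(-2532\right) = 81024$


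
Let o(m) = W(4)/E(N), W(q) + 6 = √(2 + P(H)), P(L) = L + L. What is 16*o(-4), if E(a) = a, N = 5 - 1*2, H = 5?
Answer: -32 + 32*√3/3 ≈ -13.525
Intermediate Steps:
N = 3 (N = 5 - 2 = 3)
P(L) = 2*L
W(q) = -6 + 2*√3 (W(q) = -6 + √(2 + 2*5) = -6 + √(2 + 10) = -6 + √12 = -6 + 2*√3)
o(m) = -2 + 2*√3/3 (o(m) = (-6 + 2*√3)/3 = (-6 + 2*√3)*(⅓) = -2 + 2*√3/3)
16*o(-4) = 16*(-2 + 2*√3/3) = -32 + 32*√3/3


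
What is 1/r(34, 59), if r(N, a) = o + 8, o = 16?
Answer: 1/24 ≈ 0.041667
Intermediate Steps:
r(N, a) = 24 (r(N, a) = 16 + 8 = 24)
1/r(34, 59) = 1/24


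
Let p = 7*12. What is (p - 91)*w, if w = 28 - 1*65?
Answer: 259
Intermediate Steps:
p = 84
w = -37 (w = 28 - 65 = -37)
(p - 91)*w = (84 - 91)*(-37) = -7*(-37) = 259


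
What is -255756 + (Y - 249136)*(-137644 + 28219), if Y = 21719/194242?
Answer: 5295316397087073/194242 ≈ 2.7261e+10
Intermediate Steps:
Y = 21719/194242 (Y = 21719*(1/194242) = 21719/194242 ≈ 0.11181)
-255756 + (Y - 249136)*(-137644 + 28219) = -255756 + (21719/194242 - 249136)*(-137644 + 28219) = -255756 - 48392653193/194242*(-109425) = -255756 + 5295366075644025/194242 = 5295316397087073/194242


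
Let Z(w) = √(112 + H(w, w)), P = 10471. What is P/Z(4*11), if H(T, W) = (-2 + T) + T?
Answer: 10471*√22/66 ≈ 744.14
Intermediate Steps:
H(T, W) = -2 + 2*T
Z(w) = √(110 + 2*w) (Z(w) = √(112 + (-2 + 2*w)) = √(110 + 2*w))
P/Z(4*11) = 10471/(√(110 + 2*(4*11))) = 10471/(√(110 + 2*44)) = 10471/(√(110 + 88)) = 10471/(√198) = 10471/((3*√22)) = 10471*(√22/66) = 10471*√22/66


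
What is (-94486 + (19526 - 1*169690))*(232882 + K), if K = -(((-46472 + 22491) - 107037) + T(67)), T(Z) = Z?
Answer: -89011743450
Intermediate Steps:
K = 130951 (K = -(((-46472 + 22491) - 107037) + 67) = -((-23981 - 107037) + 67) = -(-131018 + 67) = -1*(-130951) = 130951)
(-94486 + (19526 - 1*169690))*(232882 + K) = (-94486 + (19526 - 1*169690))*(232882 + 130951) = (-94486 + (19526 - 169690))*363833 = (-94486 - 150164)*363833 = -244650*363833 = -89011743450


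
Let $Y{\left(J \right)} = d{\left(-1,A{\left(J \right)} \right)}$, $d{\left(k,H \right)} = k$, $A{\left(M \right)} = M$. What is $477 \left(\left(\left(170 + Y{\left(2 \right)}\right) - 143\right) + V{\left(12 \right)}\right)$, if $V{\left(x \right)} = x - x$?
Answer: $12402$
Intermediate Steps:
$Y{\left(J \right)} = -1$
$V{\left(x \right)} = 0$
$477 \left(\left(\left(170 + Y{\left(2 \right)}\right) - 143\right) + V{\left(12 \right)}\right) = 477 \left(\left(\left(170 - 1\right) - 143\right) + 0\right) = 477 \left(\left(169 - 143\right) + 0\right) = 477 \left(26 + 0\right) = 477 \cdot 26 = 12402$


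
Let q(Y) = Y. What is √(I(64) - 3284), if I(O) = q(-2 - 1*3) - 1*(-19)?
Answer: I*√3270 ≈ 57.184*I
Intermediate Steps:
I(O) = 14 (I(O) = (-2 - 1*3) - 1*(-19) = (-2 - 3) + 19 = -5 + 19 = 14)
√(I(64) - 3284) = √(14 - 3284) = √(-3270) = I*√3270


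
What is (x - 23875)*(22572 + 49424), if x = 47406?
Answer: 1694137876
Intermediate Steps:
(x - 23875)*(22572 + 49424) = (47406 - 23875)*(22572 + 49424) = 23531*71996 = 1694137876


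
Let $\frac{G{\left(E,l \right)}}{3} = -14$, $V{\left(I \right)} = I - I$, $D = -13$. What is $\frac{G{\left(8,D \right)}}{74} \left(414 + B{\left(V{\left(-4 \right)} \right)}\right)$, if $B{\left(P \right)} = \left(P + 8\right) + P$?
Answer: $- \frac{8862}{37} \approx -239.51$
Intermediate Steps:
$V{\left(I \right)} = 0$
$G{\left(E,l \right)} = -42$ ($G{\left(E,l \right)} = 3 \left(-14\right) = -42$)
$B{\left(P \right)} = 8 + 2 P$ ($B{\left(P \right)} = \left(8 + P\right) + P = 8 + 2 P$)
$\frac{G{\left(8,D \right)}}{74} \left(414 + B{\left(V{\left(-4 \right)} \right)}\right) = - \frac{42}{74} \left(414 + \left(8 + 2 \cdot 0\right)\right) = \left(-42\right) \frac{1}{74} \left(414 + \left(8 + 0\right)\right) = - \frac{21 \left(414 + 8\right)}{37} = \left(- \frac{21}{37}\right) 422 = - \frac{8862}{37}$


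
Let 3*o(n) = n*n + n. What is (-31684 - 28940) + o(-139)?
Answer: -54230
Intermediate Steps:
o(n) = n/3 + n²/3 (o(n) = (n*n + n)/3 = (n² + n)/3 = (n + n²)/3 = n/3 + n²/3)
(-31684 - 28940) + o(-139) = (-31684 - 28940) + (⅓)*(-139)*(1 - 139) = -60624 + (⅓)*(-139)*(-138) = -60624 + 6394 = -54230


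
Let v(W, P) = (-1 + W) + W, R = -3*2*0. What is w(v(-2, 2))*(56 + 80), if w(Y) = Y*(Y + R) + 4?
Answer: 3944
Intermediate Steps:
R = 0 (R = -6*0 = 0)
v(W, P) = -1 + 2*W
w(Y) = 4 + Y² (w(Y) = Y*(Y + 0) + 4 = Y*Y + 4 = Y² + 4 = 4 + Y²)
w(v(-2, 2))*(56 + 80) = (4 + (-1 + 2*(-2))²)*(56 + 80) = (4 + (-1 - 4)²)*136 = (4 + (-5)²)*136 = (4 + 25)*136 = 29*136 = 3944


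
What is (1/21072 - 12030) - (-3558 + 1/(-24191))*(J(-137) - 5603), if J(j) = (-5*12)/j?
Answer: -1392947617308771641/69836127024 ≈ -1.9946e+7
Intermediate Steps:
J(j) = -60/j
(1/21072 - 12030) - (-3558 + 1/(-24191))*(J(-137) - 5603) = (1/21072 - 12030) - (-3558 + 1/(-24191))*(-60/(-137) - 5603) = (1/21072 - 12030) - (-3558 - 1/24191)*(-60*(-1/137) - 5603) = -253496159/21072 - (-86071579)*(60/137 - 5603)/24191 = -253496159/21072 - (-86071579)*(-767551)/(24191*137) = -253496159/21072 - 1*66064326533029/3314167 = -253496159/21072 - 66064326533029/3314167 = -1392947617308771641/69836127024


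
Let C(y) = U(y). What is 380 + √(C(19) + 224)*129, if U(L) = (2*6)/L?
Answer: 380 + 258*√20273/19 ≈ 2313.4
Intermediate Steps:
U(L) = 12/L
C(y) = 12/y
380 + √(C(19) + 224)*129 = 380 + √(12/19 + 224)*129 = 380 + √(4268/19)*129 = 380 + (2*√20273/19)*129 = 380 + 258*√20273/19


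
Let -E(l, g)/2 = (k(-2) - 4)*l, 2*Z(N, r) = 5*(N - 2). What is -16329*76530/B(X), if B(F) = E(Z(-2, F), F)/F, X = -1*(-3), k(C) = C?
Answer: 124965837/4 ≈ 3.1241e+7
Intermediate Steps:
X = 3
Z(N, r) = -5 + 5*N/2 (Z(N, r) = (5*(N - 2))/2 = (5*(-2 + N))/2 = (-10 + 5*N)/2 = -5 + 5*N/2)
E(l, g) = 12*l (E(l, g) = -2*(-2 - 4)*l = -(-12)*l = 12*l)
B(F) = -120/F (B(F) = (12*(-5 + (5/2)*(-2)))/F = (12*(-5 - 5))/F = (12*(-10))/F = -120/F)
-16329*76530/B(X) = -16329/(-120/3/76530) = -16329/(-120*⅓*(1/76530)) = -16329/((-40*1/76530)) = -16329/(-4/7653) = -16329*(-7653/4) = 124965837/4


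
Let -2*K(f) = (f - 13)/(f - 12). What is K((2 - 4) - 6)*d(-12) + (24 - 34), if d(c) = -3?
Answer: -337/40 ≈ -8.4250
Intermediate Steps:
K(f) = -(-13 + f)/(2*(-12 + f)) (K(f) = -(f - 13)/(2*(f - 12)) = -(-13 + f)/(2*(-12 + f)))
K((2 - 4) - 6)*d(-12) + (24 - 34) = ((13 - ((2 - 4) - 6))/(2*(-12 + ((2 - 4) - 6))))*(-3) + (24 - 34) = ((13 - (-2 - 6))/(2*(-12 + (-2 - 6))))*(-3) - 10 = ((13 - 1*(-8))/(2*(-12 - 8)))*(-3) - 10 = ((1/2)*(13 + 8)/(-20))*(-3) - 10 = ((1/2)*(-1/20)*21)*(-3) - 10 = -21/40*(-3) - 10 = 63/40 - 10 = -337/40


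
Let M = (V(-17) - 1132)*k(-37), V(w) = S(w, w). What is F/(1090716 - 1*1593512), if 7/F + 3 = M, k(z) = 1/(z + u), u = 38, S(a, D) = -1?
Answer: 1/81596608 ≈ 1.2255e-8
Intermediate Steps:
V(w) = -1
k(z) = 1/(38 + z) (k(z) = 1/(z + 38) = 1/(38 + z))
M = -1133 (M = (-1 - 1132)/(38 - 37) = -1133/1 = -1133*1 = -1133)
F = -7/1136 (F = 7/(-3 - 1133) = 7/(-1136) = 7*(-1/1136) = -7/1136 ≈ -0.0061620)
F/(1090716 - 1*1593512) = -7/(1136*(1090716 - 1*1593512)) = -7/(1136*(1090716 - 1593512)) = -7/1136/(-502796) = -7/1136*(-1/502796) = 1/81596608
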